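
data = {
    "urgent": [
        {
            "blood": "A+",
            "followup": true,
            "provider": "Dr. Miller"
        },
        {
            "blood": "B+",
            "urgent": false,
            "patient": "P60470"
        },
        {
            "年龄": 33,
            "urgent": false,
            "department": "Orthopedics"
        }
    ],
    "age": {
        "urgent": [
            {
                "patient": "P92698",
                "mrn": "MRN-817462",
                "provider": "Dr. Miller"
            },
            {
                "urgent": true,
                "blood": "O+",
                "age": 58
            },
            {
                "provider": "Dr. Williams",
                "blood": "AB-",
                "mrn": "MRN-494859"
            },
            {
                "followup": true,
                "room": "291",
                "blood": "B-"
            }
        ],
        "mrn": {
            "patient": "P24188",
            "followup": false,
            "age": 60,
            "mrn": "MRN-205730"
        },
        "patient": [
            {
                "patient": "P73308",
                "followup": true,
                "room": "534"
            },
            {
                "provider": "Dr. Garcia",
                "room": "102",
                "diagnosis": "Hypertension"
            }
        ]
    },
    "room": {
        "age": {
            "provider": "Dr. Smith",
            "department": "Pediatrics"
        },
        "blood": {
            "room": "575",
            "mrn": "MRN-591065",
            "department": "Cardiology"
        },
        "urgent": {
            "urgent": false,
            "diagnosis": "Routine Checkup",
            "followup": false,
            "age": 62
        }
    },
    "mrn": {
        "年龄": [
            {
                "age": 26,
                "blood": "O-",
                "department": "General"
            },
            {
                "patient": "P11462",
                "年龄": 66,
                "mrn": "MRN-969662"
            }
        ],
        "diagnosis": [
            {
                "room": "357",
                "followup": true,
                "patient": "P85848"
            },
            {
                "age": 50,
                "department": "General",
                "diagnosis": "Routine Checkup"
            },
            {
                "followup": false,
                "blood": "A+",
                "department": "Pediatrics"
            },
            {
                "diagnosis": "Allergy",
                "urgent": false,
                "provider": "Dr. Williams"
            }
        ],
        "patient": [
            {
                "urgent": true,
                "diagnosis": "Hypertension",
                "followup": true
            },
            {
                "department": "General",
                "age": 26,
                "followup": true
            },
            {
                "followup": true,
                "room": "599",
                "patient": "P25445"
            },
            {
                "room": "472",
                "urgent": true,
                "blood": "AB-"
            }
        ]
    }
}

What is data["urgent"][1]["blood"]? "B+"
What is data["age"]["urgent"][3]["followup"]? True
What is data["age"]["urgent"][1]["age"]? 58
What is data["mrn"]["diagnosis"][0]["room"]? "357"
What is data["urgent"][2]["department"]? "Orthopedics"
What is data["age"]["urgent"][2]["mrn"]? "MRN-494859"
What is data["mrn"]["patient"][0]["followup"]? True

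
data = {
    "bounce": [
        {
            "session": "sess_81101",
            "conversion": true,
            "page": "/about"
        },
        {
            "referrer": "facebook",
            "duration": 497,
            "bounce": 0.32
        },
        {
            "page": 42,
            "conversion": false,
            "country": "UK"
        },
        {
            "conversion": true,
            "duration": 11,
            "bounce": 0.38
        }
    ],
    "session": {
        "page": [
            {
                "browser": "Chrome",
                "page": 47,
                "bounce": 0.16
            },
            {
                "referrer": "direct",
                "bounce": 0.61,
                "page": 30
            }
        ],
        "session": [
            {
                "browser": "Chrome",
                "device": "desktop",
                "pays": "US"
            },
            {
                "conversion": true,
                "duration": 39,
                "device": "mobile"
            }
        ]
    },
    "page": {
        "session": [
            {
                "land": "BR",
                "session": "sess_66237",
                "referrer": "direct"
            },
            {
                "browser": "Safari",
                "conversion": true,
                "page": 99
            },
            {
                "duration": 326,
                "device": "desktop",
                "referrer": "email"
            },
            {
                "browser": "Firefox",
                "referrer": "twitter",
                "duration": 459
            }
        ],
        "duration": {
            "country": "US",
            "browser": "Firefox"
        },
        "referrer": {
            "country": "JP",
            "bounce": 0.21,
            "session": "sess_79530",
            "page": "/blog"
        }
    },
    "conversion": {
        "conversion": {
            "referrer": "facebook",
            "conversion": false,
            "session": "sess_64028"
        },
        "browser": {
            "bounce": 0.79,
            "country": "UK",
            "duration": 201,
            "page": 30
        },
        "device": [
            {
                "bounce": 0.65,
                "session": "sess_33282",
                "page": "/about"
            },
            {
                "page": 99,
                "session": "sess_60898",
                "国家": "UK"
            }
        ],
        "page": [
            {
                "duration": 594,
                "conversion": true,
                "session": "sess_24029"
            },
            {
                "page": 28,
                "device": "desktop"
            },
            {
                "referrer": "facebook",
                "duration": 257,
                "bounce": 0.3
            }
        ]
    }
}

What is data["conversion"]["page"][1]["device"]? "desktop"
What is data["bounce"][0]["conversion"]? True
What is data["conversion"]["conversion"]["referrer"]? "facebook"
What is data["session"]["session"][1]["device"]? "mobile"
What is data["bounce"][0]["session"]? "sess_81101"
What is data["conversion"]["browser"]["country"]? "UK"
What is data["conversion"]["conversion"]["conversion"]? False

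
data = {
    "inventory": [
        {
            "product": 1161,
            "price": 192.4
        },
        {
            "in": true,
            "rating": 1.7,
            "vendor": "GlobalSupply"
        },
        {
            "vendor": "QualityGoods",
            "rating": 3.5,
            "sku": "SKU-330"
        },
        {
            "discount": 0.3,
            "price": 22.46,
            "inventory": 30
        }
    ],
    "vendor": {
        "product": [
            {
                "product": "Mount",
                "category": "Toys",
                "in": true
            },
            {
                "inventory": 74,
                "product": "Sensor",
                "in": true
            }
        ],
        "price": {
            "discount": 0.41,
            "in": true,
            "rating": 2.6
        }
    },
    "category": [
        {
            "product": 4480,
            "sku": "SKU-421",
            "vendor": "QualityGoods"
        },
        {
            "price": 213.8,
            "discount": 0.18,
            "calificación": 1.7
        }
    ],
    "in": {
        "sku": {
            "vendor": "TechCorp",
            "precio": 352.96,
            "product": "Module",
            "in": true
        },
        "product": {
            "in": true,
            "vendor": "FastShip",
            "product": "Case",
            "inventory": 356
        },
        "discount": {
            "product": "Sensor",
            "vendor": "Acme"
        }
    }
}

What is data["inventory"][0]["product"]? 1161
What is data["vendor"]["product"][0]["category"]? "Toys"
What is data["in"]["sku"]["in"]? True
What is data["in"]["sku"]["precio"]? 352.96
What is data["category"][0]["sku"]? "SKU-421"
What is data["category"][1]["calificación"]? 1.7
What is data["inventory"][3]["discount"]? 0.3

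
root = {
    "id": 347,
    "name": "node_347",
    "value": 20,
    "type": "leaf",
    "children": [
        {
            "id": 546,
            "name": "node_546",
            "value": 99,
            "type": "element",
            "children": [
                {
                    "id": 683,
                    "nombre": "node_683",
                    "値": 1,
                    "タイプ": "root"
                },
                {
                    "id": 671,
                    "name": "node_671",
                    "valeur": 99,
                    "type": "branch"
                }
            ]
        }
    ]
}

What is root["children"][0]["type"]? "element"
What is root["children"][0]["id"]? 546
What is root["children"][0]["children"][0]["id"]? 683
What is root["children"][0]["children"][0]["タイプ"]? "root"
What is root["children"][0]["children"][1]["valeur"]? 99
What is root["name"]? "node_347"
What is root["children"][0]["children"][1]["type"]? "branch"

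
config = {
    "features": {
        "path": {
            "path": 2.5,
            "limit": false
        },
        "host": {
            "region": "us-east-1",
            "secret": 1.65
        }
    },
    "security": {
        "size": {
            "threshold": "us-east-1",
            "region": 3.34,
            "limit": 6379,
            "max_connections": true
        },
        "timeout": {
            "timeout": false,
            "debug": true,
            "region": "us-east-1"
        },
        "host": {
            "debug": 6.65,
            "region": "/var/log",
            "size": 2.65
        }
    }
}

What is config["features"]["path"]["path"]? 2.5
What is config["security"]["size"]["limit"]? 6379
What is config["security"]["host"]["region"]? "/var/log"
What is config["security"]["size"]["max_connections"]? True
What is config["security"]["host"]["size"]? 2.65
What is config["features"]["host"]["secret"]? 1.65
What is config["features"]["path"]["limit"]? False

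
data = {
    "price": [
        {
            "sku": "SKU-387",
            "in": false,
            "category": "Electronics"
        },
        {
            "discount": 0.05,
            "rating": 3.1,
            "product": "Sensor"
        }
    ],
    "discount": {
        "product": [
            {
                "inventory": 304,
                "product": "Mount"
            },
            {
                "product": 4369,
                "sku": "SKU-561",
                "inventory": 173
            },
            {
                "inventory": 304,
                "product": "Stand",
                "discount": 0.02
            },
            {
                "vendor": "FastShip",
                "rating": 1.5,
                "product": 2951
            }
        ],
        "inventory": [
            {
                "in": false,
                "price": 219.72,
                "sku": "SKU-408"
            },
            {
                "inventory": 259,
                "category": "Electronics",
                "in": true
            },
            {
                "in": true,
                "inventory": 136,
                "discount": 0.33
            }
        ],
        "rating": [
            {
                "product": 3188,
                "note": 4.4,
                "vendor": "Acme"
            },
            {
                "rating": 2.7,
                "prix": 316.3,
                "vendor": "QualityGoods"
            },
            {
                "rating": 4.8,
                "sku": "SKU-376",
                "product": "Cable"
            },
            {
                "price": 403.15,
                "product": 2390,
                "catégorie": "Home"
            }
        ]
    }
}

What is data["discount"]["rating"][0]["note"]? 4.4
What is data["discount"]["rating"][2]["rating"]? 4.8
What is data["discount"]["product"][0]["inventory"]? 304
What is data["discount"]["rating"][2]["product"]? "Cable"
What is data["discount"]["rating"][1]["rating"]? 2.7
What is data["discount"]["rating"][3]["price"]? 403.15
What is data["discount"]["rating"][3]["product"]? 2390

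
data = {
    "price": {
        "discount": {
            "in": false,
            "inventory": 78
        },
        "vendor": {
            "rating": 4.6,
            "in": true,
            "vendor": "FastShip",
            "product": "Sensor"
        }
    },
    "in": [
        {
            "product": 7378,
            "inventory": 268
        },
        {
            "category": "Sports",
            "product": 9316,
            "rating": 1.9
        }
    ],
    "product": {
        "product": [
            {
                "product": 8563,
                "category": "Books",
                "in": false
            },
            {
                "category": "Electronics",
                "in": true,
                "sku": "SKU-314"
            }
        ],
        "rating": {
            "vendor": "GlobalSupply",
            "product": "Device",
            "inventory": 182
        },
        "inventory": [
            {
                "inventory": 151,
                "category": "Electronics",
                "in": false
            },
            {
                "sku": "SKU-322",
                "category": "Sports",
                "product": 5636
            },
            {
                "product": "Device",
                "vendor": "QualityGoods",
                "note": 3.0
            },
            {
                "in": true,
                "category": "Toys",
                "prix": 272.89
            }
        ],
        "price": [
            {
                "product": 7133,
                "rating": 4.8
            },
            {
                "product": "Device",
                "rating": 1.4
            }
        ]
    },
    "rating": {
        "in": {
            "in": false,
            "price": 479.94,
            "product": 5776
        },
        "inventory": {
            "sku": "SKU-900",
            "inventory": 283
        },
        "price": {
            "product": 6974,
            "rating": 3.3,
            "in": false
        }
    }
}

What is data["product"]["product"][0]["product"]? 8563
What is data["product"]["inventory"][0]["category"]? "Electronics"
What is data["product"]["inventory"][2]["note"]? 3.0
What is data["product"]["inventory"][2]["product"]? "Device"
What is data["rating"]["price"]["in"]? False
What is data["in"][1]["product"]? 9316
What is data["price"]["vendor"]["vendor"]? "FastShip"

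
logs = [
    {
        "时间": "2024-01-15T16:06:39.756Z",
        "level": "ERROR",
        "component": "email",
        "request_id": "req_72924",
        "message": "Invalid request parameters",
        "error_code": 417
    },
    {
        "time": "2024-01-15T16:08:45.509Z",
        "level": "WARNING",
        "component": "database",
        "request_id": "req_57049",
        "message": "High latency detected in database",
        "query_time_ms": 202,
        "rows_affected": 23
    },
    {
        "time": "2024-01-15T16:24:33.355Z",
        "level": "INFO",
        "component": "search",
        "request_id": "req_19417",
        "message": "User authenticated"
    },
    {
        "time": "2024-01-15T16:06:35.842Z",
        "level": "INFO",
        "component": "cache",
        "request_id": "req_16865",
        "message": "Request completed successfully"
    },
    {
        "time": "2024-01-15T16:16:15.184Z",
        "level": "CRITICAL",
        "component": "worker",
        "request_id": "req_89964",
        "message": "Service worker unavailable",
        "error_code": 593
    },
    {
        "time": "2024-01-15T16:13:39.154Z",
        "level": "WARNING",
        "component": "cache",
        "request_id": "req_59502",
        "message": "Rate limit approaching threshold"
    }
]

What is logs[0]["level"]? "ERROR"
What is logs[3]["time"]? "2024-01-15T16:06:35.842Z"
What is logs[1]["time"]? "2024-01-15T16:08:45.509Z"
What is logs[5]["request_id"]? "req_59502"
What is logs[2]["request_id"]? "req_19417"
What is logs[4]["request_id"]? "req_89964"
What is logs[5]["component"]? "cache"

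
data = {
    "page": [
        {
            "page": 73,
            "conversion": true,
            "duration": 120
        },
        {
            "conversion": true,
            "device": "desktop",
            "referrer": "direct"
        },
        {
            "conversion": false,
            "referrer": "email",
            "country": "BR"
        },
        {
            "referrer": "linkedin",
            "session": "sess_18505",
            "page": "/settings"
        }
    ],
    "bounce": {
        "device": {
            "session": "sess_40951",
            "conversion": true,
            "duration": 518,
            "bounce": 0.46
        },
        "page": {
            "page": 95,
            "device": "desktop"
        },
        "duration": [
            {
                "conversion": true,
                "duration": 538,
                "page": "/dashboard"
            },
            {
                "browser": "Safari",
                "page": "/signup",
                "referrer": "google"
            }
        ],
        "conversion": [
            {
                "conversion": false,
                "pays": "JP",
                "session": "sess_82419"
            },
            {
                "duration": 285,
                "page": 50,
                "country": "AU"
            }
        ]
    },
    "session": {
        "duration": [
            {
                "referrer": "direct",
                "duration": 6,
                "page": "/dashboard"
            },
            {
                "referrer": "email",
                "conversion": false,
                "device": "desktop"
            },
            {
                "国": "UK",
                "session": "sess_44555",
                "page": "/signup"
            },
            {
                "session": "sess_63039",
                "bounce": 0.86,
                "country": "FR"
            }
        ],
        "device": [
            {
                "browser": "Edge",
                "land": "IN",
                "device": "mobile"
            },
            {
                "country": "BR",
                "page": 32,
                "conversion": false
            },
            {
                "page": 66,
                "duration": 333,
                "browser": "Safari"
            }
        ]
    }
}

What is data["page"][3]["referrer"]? "linkedin"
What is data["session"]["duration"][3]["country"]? "FR"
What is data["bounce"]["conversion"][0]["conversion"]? False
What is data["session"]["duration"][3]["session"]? "sess_63039"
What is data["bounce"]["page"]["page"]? 95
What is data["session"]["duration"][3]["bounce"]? 0.86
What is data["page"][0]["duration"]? 120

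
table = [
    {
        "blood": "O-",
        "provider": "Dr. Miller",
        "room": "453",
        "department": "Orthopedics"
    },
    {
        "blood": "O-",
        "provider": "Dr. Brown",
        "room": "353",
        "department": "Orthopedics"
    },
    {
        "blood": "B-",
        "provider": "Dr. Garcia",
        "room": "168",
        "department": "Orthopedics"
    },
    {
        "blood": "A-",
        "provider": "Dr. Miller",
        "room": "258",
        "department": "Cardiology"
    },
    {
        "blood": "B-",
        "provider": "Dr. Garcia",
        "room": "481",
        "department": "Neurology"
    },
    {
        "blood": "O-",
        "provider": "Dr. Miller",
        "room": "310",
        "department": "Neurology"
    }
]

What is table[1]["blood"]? "O-"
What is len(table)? 6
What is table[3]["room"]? "258"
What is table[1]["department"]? "Orthopedics"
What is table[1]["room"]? "353"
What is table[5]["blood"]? "O-"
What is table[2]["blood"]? "B-"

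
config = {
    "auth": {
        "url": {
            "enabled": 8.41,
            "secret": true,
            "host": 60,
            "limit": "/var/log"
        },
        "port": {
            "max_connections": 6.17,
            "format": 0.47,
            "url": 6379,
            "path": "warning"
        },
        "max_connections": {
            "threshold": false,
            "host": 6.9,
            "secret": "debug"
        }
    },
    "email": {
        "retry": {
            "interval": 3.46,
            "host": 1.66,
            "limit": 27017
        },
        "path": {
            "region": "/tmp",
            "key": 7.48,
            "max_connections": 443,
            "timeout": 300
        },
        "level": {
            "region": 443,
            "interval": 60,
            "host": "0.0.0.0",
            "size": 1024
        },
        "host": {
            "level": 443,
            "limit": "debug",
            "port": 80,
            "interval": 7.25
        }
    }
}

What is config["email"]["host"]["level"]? 443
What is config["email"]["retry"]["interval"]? 3.46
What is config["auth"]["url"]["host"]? 60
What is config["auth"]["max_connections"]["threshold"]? False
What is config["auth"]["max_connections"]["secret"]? "debug"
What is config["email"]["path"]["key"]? 7.48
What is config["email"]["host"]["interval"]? 7.25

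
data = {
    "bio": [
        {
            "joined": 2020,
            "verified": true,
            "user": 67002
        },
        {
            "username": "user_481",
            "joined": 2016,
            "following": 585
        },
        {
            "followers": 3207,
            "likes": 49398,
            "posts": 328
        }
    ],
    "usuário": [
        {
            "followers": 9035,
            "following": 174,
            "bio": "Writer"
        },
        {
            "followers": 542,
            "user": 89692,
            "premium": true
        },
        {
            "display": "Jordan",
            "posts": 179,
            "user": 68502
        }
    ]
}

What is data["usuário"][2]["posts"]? 179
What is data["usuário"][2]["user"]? 68502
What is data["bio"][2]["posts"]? 328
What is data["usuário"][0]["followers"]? 9035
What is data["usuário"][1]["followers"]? 542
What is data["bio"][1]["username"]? "user_481"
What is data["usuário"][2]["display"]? "Jordan"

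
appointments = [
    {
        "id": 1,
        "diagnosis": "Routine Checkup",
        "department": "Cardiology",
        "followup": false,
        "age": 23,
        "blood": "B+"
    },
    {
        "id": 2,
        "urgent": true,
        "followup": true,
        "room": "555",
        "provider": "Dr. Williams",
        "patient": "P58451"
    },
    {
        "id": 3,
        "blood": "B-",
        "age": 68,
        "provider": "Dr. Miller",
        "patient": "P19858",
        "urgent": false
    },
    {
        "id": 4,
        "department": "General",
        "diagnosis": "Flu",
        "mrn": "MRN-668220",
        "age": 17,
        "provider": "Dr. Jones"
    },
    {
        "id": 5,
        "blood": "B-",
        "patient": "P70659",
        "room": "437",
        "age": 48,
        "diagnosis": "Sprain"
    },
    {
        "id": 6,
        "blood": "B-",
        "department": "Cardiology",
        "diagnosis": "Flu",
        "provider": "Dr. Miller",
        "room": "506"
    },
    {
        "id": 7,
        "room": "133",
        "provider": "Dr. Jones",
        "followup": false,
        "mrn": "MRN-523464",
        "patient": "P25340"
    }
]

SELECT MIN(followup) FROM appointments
False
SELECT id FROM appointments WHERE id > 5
[6, 7]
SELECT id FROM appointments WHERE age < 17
[]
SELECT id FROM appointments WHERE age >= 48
[3, 5]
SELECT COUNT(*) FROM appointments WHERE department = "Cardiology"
2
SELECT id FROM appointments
[1, 2, 3, 4, 5, 6, 7]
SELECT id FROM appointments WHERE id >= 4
[4, 5, 6, 7]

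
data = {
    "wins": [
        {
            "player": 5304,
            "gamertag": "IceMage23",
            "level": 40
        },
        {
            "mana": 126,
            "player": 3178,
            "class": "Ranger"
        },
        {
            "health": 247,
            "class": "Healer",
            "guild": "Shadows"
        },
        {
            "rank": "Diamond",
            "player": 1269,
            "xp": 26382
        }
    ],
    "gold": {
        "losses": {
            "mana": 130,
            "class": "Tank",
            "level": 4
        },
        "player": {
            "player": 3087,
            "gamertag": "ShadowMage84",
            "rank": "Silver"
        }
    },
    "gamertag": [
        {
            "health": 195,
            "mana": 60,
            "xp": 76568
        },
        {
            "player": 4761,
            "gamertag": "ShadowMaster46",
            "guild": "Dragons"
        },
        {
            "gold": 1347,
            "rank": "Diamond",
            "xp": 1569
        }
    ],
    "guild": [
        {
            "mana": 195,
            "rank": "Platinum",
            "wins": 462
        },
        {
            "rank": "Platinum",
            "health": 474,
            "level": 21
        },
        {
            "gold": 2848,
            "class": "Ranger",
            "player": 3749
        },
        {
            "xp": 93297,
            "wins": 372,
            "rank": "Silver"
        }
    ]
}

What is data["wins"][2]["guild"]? "Shadows"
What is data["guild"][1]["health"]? 474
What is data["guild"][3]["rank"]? "Silver"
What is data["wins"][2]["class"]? "Healer"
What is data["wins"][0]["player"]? 5304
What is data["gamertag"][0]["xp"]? 76568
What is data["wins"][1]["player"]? 3178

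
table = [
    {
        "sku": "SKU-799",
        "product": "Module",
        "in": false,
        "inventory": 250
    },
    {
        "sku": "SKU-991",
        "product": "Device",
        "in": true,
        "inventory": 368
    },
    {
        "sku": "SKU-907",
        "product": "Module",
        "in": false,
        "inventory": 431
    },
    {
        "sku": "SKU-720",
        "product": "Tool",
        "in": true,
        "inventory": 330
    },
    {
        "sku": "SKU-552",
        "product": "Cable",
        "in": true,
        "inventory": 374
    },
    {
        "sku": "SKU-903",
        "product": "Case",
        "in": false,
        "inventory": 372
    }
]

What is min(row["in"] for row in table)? False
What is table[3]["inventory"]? 330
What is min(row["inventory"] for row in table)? 250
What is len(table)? 6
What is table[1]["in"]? True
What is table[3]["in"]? True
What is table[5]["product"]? "Case"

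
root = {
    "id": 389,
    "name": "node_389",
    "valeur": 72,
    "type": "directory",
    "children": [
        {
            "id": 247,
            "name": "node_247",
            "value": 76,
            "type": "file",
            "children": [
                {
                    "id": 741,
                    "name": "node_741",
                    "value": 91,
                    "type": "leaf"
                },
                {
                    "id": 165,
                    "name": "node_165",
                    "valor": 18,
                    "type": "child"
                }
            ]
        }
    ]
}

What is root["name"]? "node_389"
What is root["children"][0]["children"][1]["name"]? "node_165"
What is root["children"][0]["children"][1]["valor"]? 18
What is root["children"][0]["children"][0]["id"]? 741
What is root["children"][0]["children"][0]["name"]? "node_741"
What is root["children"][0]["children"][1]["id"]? 165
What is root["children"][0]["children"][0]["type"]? "leaf"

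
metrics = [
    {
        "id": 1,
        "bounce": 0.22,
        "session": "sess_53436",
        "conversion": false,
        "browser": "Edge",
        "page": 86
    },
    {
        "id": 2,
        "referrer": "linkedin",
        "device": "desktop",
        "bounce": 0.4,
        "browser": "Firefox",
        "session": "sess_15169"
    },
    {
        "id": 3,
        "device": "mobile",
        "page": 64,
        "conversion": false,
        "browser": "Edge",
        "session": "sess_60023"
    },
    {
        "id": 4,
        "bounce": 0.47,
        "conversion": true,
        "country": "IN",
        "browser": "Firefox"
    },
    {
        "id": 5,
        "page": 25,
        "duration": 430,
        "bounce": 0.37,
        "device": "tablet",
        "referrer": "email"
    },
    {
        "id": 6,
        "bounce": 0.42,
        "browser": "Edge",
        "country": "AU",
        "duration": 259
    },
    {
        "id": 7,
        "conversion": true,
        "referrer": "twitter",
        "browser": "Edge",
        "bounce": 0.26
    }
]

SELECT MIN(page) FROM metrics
25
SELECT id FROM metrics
[1, 2, 3, 4, 5, 6, 7]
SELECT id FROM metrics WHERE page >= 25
[1, 3, 5]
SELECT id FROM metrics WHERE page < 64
[5]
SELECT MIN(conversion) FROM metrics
False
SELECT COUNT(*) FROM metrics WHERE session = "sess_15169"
1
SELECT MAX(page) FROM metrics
86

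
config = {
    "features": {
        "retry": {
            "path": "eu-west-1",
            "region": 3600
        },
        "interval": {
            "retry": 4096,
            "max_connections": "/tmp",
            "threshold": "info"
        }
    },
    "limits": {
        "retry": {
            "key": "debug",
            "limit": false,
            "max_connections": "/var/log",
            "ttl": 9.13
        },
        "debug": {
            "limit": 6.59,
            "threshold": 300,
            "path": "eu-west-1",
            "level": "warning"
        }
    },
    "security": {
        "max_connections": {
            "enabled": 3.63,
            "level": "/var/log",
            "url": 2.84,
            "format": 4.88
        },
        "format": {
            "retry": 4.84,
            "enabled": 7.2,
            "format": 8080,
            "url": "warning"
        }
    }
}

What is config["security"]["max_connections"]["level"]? "/var/log"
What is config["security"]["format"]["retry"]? 4.84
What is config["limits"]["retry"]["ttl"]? 9.13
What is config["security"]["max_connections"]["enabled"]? 3.63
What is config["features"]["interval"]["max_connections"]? "/tmp"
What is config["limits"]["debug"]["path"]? "eu-west-1"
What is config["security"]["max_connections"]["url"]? 2.84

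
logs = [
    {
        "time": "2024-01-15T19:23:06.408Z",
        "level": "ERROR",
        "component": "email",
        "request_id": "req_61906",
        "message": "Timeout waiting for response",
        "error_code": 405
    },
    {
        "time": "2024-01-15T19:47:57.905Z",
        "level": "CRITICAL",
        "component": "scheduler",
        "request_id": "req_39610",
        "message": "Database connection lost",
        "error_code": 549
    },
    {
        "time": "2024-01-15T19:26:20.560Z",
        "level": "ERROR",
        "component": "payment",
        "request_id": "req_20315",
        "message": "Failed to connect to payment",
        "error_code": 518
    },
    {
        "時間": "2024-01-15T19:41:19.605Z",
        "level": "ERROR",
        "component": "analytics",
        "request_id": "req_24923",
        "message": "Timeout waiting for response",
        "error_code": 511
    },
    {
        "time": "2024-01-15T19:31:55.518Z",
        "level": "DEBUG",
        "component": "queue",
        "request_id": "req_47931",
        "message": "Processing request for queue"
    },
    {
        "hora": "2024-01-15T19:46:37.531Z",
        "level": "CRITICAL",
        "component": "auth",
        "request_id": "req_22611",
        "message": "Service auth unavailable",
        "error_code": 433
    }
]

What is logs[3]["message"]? "Timeout waiting for response"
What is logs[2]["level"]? "ERROR"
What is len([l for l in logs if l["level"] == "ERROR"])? 3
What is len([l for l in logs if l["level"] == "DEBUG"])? 1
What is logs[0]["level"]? "ERROR"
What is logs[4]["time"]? "2024-01-15T19:31:55.518Z"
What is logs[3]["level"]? "ERROR"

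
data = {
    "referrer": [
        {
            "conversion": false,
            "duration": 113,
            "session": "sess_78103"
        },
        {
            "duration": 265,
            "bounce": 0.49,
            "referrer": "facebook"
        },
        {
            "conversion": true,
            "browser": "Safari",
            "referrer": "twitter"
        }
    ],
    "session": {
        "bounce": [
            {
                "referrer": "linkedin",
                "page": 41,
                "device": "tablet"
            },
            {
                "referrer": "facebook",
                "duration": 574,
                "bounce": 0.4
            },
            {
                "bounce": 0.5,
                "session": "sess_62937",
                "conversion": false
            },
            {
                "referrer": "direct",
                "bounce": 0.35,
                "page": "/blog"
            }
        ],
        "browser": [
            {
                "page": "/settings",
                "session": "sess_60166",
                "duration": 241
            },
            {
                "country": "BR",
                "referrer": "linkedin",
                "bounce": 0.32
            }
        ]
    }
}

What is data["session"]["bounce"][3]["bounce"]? 0.35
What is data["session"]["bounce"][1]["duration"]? 574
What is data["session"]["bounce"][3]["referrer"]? "direct"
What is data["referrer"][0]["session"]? "sess_78103"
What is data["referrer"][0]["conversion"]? False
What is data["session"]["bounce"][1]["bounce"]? 0.4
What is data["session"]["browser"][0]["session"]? "sess_60166"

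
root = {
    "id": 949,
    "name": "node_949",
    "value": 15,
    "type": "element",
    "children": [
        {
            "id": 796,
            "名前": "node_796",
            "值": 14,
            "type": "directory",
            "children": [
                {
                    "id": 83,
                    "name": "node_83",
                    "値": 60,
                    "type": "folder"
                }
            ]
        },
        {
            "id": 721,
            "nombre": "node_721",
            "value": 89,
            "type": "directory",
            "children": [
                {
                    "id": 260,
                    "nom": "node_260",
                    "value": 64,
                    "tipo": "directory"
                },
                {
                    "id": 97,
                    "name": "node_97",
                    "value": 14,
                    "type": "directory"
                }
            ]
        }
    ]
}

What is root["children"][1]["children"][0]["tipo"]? "directory"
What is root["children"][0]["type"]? "directory"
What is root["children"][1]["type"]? "directory"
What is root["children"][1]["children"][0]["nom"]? "node_260"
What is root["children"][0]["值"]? 14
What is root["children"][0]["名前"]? "node_796"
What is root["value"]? 15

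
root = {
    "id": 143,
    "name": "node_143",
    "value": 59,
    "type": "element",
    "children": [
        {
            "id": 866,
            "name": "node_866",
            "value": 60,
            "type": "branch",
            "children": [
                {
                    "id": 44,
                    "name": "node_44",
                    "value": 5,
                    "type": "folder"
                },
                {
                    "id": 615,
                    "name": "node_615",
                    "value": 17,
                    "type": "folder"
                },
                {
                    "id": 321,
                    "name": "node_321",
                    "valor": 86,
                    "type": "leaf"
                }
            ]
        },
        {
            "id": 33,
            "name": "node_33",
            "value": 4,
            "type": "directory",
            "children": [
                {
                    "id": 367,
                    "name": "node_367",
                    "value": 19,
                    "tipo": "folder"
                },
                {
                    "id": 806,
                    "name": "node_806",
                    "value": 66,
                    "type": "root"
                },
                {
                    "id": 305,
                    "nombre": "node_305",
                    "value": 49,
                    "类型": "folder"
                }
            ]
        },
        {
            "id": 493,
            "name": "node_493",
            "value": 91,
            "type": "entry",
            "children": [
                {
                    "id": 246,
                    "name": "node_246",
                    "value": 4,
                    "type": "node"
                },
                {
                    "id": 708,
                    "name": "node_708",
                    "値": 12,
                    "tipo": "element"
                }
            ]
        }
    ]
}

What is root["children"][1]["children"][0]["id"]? 367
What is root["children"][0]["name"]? "node_866"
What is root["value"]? 59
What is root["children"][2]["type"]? "entry"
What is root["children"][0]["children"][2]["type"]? "leaf"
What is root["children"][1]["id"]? 33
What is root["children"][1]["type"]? "directory"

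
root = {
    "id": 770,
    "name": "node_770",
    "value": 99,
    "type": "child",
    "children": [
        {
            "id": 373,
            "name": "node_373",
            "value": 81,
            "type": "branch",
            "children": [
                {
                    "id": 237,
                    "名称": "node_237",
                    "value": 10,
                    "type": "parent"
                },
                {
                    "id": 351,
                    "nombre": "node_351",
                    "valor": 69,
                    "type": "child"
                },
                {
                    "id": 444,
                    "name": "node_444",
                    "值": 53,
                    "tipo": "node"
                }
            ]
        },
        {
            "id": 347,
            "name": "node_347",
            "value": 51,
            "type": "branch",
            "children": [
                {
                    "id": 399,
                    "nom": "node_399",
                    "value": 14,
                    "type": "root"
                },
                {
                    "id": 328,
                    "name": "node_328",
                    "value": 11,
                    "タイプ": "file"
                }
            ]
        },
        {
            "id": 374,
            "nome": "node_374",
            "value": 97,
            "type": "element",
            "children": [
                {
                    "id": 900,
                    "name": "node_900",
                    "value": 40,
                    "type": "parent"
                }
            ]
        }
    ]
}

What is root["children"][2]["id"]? 374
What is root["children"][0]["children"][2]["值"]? 53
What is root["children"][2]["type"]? "element"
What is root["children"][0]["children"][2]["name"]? "node_444"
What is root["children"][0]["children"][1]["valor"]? 69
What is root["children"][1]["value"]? 51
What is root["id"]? 770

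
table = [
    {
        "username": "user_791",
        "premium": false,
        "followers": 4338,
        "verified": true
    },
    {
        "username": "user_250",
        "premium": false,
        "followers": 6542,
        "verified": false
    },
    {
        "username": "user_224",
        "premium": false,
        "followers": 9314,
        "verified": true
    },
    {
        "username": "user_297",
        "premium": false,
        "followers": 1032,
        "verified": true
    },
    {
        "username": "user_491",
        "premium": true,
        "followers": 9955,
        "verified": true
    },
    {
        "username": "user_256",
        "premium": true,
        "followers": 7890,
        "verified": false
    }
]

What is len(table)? 6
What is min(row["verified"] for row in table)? False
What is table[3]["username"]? "user_297"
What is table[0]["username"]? "user_791"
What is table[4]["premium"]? True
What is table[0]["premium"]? False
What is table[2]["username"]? "user_224"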